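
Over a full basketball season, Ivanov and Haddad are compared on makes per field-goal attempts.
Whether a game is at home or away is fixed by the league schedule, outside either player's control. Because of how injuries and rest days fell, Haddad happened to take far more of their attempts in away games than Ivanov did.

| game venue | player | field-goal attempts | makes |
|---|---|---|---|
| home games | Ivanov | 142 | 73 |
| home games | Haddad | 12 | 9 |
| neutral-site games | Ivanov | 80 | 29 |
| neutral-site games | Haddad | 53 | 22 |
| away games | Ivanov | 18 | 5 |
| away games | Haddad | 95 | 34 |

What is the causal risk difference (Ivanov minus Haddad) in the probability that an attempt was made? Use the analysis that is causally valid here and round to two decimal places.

-0.13

Game venue is set before the player has any effect — it is not caused by the player — and it independently drives the outcome. That makes it a confounder, so the causal comparison is within game venue levels.
Adjusting over the population distribution of game venue: 0.385·(0.514−0.750) + 0.333·(0.362−0.415) + 0.282·(0.278−0.358) = -0.131.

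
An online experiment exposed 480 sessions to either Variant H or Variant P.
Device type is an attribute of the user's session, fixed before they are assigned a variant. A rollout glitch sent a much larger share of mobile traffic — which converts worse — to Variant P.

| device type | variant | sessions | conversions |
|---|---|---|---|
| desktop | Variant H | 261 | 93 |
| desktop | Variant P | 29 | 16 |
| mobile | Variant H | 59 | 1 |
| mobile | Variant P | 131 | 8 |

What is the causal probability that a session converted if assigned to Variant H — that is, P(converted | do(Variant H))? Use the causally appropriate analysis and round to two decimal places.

0.22

The device type-specific comparison favours Variant P throughout, but the pooled figures favour Variant H. The question is whether to condition on device type.
Device type satisfies the back-door criterion: it is not a descendant of the variant, and it blocks the spurious path from variant to outcome. Adjusting for it (i.e., using the within-device type rates) gives the causal effect.
Standardising Variant H to the population device type mix: 0.604·93/261 + 0.396·1/59 = 0.222.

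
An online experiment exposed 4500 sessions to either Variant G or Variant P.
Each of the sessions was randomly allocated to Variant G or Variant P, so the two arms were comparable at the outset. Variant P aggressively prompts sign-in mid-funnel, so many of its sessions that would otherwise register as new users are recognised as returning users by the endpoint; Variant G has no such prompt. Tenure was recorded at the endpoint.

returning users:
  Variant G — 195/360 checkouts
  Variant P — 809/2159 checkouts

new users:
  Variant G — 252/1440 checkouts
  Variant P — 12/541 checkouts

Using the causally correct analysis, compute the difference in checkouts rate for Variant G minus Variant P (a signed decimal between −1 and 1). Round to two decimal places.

-0.06

User tenure is downstream of the variant. One should not condition on a consequence of treatment, so the overall rates are the right comparison.
The causal difference is the pooled difference: 0.248 − 0.304 = -0.056.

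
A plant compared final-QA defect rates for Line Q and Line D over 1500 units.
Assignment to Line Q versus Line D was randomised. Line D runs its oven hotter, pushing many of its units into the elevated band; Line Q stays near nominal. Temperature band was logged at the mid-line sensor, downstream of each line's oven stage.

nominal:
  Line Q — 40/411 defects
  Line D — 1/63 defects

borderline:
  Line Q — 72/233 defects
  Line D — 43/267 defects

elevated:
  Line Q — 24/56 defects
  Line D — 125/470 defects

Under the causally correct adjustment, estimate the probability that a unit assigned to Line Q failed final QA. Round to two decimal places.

0.19

Line D is lower inside every in-process temperature band stratum but Line Q is lower in aggregate. Whether to stratify depends on how in-process temperature band relates to the line.
The distribution of in-process temperature band is itself part of what the line does — it is an intermediate outcome. Holding it fixed would remove that part of the effect; the total effect is the pooled difference.
So P(outcome | do(Line Q)) is just the pooled rate for Line Q: 136/700 = 0.194.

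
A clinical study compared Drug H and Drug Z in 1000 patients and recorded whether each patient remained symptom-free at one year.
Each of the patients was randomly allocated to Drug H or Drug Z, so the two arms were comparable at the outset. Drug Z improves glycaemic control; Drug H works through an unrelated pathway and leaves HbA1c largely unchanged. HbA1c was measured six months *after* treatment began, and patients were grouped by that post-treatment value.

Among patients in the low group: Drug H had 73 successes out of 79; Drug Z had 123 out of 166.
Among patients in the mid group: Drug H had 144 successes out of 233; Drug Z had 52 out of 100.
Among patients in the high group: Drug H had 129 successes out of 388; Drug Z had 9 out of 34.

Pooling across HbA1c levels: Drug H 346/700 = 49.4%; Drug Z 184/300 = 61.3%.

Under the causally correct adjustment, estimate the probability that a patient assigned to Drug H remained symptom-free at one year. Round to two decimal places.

The stratified and pooled comparisons disagree (Drug H wins within each HbA1c; Drug Z wins overall), so the answer turns on the causal role of HbA1c.
HbA1c lies on the pathway drug → HbA1c → outcome, so adjusting for it blocks the indirect effect. For the total causal effect of drug, use the unadjusted pooled rates.
So P(outcome | do(Drug H)) is just the pooled rate for Drug H: 346/700 = 0.494.

0.49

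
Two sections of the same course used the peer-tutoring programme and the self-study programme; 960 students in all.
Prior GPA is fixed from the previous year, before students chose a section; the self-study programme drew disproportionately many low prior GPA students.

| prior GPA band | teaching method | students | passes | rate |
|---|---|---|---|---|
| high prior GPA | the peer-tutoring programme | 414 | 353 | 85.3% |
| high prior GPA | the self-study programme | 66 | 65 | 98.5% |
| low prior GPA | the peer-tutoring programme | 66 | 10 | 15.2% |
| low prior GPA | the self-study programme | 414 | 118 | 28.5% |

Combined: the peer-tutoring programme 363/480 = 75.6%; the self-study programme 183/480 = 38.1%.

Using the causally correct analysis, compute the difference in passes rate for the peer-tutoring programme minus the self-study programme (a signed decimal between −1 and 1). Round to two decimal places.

Prior GPA band satisfies the back-door criterion: it is not a descendant of the teaching method, and it blocks the spurious path from teaching method to outcome. Adjusting for it (i.e., using the within-prior GPA band rates) gives the causal effect.
Adjusting over the population distribution of prior GPA band: 0.500·(0.853−0.985) + 0.500·(0.152−0.285) = -0.133.

-0.13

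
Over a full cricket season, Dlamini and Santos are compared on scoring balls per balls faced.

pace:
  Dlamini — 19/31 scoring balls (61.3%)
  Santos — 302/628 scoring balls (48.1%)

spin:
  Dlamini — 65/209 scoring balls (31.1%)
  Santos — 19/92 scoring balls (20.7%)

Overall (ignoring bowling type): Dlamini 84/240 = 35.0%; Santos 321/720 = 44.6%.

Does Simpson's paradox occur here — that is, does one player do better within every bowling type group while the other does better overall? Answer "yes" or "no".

Within each bowling type level (pace 61.3% vs 48.1%; spin 31.1% vs 20.7%), Dlamini has the higher rate every time. Pooled: 35.0% vs 44.6% — Santos has the higher rate overall. The two comparisons disagree.

yes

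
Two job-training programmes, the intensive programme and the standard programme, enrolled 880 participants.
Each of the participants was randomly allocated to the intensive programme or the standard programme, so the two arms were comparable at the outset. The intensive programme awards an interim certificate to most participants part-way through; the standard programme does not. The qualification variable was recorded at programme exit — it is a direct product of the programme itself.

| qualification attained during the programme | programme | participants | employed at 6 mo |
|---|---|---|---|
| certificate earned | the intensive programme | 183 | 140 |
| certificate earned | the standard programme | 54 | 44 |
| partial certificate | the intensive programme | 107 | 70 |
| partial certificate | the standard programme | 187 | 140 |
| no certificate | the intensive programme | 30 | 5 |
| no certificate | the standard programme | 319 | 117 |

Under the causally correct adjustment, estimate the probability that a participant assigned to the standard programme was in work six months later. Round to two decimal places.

The qualification attained during the programme-specific comparison favours the standard programme throughout, but the pooled figures favour the intensive programme. The question is whether to condition on qualification attained during the programme.
Stratifying would compare programmes among participants the programmes themselves sorted into qualification attained during the programme groups — a form of selection on an intermediate. The unconditioned pooled rates give the total causal effect.
So P(outcome | do(the standard programme)) is just the pooled rate for the standard programme: 301/560 = 0.537.

0.54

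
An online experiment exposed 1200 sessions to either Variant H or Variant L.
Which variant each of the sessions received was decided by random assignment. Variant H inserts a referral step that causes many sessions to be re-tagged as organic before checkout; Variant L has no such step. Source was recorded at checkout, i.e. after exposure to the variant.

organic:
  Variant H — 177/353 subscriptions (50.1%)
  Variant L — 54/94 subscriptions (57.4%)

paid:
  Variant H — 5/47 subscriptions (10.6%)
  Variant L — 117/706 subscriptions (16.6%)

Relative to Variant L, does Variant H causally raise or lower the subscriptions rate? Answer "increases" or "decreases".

Traffic source is recorded after the variant and is itself shifted by it — it sits on the causal path from variant to outcome. Conditioning on a mediator would strip out part of the effect we want; the pooled comparison gives the total causal effect.
Pooled: Variant H 45.5% vs Variant L 21.4%; Variant H is higher overall.

increases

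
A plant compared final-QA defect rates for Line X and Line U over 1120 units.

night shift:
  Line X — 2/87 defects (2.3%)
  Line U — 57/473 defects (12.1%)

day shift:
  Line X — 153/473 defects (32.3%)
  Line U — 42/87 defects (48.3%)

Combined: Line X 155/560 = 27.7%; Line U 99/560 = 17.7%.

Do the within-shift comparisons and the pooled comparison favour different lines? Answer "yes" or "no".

yes

Within each shift level (night shift 2.3% vs 12.1%; day shift 32.3% vs 48.3%), Line X has the lower rate every time. Pooled: 27.7% vs 17.7% — Line U has the lower rate overall. The two comparisons disagree.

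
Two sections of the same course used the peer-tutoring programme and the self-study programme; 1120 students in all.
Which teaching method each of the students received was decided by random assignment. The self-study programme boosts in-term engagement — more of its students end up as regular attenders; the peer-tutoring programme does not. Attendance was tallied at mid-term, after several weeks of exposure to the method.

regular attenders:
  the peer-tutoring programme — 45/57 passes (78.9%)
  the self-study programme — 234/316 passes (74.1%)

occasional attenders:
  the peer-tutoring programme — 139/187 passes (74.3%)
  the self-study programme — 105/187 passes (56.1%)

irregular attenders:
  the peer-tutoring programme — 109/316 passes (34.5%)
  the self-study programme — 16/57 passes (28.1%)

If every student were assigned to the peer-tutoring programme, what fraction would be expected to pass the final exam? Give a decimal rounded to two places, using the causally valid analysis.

0.52

The mid-term attendance-specific comparison favours the peer-tutoring programme throughout, but the pooled figures favour the self-study programme. The question is whether to condition on mid-term attendance.
Mid-term attendance lies on the pathway teaching method → mid-term attendance → outcome, so adjusting for it blocks the indirect effect. For the total causal effect of teaching method, use the unadjusted pooled rates.
So P(outcome | do(the peer-tutoring programme)) is just the pooled rate for the peer-tutoring programme: 293/560 = 0.523.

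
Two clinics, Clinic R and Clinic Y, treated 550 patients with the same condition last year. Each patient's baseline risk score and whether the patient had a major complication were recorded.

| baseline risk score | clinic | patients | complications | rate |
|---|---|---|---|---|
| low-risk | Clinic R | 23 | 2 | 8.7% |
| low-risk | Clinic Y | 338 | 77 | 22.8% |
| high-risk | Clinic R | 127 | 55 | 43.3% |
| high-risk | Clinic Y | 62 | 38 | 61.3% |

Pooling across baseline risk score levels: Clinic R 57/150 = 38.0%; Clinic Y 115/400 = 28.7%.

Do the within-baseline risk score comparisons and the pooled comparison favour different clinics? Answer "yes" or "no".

yes

Within each baseline risk score level (low-risk 8.7% vs 22.8%; high-risk 43.3% vs 61.3%), Clinic R has the lower rate every time. Pooled: 38.0% vs 28.7% — Clinic Y has the lower rate overall. The two comparisons disagree.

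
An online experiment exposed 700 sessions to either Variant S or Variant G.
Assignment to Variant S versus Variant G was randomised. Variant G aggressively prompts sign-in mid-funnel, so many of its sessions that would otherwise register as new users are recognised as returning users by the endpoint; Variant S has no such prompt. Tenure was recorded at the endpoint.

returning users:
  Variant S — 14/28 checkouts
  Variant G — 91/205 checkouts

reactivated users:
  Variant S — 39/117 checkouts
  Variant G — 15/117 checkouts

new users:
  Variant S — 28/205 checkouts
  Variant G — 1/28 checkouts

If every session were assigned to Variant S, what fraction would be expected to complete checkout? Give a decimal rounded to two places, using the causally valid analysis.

The user tenure-specific comparison favours Variant S throughout, but the pooled figures favour Variant G. The question is whether to condition on user tenure.
User tenure is downstream of the variant. One should not condition on a consequence of treatment, so the overall rates are the right comparison.
So P(outcome | do(Variant S)) is just the pooled rate for Variant S: 81/350 = 0.231.

0.23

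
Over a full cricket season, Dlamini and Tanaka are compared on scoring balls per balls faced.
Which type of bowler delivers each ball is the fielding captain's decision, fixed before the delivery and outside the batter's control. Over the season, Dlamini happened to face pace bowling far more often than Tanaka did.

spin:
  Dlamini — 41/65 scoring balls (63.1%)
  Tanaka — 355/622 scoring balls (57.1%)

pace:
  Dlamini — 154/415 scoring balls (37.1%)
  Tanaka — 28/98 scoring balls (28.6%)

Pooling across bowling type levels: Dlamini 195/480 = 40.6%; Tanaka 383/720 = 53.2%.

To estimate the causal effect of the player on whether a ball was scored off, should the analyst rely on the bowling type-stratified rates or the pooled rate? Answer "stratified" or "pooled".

stratified

Since bowling type is a pre-existing factor (not a product of the player) and it affects the outcome on its own, it is a confounder. The stratified rates, not the pooled rate, identify the causal effect.
Within each level — spin: 63.1% vs 57.1%; pace: 37.1% vs 28.6% — Dlamini is higher every time.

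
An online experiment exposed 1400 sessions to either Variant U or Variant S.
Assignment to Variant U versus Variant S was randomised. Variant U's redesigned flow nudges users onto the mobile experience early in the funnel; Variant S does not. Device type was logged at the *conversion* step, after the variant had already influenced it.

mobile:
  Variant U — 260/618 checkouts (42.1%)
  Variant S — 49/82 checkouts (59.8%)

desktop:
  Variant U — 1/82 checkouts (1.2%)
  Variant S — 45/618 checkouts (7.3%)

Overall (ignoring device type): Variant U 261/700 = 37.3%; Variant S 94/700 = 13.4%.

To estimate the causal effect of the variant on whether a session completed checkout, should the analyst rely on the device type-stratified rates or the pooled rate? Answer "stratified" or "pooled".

pooled

Because the variant influences device type, device type is a post-treatment mediator, not a confounder. Stratifying on it would bias the estimate; the causal effect is the crude pooled difference.
Pooled: Variant U 37.3% vs Variant S 13.4%; Variant U is higher overall.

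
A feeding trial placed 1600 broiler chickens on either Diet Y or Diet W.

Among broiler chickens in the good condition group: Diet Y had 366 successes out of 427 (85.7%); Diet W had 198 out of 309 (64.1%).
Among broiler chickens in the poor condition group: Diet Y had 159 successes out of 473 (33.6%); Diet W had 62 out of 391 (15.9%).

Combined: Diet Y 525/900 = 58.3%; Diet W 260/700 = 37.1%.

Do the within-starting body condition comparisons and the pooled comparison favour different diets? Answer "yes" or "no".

Within each starting body condition level (good condition 85.7% vs 64.1%; poor condition 33.6% vs 15.9%), Diet Y has the higher rate every time. Pooled: 58.3% vs 37.1% — Diet Y has the higher rate overall. They agree.

no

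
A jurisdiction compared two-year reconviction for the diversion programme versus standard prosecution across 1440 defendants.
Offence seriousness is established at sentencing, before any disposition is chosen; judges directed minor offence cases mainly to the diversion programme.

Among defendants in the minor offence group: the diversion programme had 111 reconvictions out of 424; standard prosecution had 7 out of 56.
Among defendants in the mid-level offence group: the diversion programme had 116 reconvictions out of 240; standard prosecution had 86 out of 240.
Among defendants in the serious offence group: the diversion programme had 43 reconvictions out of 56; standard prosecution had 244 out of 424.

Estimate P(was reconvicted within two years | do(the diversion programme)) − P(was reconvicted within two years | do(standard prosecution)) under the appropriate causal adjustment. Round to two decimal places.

+0.15

standard prosecution is lower inside every offence seriousness stratum but the diversion programme is lower in aggregate. Whether to stratify depends on how offence seriousness relates to the disposition.
Offence seriousness differs across dispositions for reasons unrelated to any effect of the disposition itself, and it separately predicts the outcome — a classic confounder. We must compare within offence seriousness levels.
Adjusting over the population distribution of offence seriousness: 0.333·(0.262−0.125) + 0.333·(0.483−0.358) + 0.333·(0.768−0.575) = +0.151.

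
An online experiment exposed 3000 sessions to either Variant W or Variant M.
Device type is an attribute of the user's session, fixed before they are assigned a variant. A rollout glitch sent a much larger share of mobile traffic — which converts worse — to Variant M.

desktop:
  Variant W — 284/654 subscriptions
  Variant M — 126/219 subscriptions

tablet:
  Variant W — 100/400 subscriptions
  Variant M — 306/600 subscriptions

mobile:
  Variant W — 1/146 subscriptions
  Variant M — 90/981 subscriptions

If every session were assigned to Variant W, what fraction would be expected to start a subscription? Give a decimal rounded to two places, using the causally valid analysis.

Device type differs across variants for reasons unrelated to any effect of the variant itself, and it separately predicts the outcome — a classic confounder. We must compare within device type levels.
Standardising Variant W to the population device type mix: 0.291·284/654 + 0.333·100/400 + 0.376·1/146 = 0.212.

0.21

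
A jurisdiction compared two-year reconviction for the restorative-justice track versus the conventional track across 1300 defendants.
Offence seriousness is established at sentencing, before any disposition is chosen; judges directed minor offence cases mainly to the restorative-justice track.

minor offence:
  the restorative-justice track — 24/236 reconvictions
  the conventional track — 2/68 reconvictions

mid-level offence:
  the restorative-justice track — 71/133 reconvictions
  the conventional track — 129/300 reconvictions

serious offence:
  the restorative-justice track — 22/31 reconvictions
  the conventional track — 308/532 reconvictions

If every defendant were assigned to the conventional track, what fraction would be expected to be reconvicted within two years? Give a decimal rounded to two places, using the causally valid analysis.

The imbalance in offence seriousness arose from how defendants were allocated, not from anything the disposition did; and offence seriousness independently affects the outcome. The pooled gap is confounded — condition on offence seriousness.
Standardising the conventional track to the population offence seriousness mix: 0.234·2/68 + 0.333·129/300 + 0.433·308/532 = 0.401.

0.40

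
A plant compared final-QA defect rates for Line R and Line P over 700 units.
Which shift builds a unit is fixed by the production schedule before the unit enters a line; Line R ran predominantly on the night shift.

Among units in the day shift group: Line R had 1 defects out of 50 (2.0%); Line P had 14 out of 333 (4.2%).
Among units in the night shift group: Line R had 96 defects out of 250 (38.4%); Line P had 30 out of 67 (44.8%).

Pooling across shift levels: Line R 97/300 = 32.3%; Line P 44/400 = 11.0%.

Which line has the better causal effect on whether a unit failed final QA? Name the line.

Line R

The stratified and pooled comparisons disagree (Line R wins within each shift; Line P wins overall), so the answer turns on the causal role of shift.
Since shift is a pre-existing factor (not a product of the line) and it affects the outcome on its own, it is a confounder. The stratified rates, not the pooled rate, identify the causal effect.
Within each level — day shift: 2.0% vs 4.2%; night shift: 38.4% vs 44.8% — Line R is lower every time.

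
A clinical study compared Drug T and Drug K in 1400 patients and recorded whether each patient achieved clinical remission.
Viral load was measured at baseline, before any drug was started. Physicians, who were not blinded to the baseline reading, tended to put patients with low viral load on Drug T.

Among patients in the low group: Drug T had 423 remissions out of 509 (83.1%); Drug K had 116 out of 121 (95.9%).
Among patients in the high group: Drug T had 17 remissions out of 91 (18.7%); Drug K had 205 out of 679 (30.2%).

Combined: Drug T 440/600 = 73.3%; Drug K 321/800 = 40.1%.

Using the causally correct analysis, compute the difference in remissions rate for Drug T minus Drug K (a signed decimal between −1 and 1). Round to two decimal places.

The imbalance in viral load arose from how patients were allocated, not from anything the drug did; and viral load independently affects the outcome. The pooled gap is confounded — condition on viral load.
Adjusting over the population distribution of viral load: 0.450·(0.831−0.959) + 0.550·(0.187−0.302) = -0.121.

-0.12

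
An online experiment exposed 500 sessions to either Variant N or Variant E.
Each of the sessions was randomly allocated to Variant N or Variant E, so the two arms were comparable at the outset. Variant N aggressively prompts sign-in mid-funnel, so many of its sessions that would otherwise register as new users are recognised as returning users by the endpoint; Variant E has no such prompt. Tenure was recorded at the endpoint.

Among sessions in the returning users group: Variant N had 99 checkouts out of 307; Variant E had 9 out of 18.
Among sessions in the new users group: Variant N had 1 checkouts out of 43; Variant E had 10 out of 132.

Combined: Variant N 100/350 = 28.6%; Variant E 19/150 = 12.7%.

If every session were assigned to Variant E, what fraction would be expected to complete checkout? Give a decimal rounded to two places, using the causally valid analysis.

The distribution of user tenure is itself part of what the variant does — it is an intermediate outcome. Holding it fixed would remove that part of the effect; the total effect is the pooled difference.
So P(outcome | do(Variant E)) is just the pooled rate for Variant E: 19/150 = 0.127.

0.13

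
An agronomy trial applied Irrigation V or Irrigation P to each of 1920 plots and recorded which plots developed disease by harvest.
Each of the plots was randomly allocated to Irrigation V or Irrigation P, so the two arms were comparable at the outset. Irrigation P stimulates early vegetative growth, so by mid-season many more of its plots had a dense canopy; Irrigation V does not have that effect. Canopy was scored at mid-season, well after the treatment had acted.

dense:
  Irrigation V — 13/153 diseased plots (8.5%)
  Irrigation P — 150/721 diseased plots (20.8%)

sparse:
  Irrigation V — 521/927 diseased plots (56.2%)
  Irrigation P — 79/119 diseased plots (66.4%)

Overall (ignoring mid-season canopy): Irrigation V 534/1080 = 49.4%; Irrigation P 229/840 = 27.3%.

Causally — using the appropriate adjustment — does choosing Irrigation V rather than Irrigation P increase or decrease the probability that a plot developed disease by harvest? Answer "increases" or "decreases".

increases

Within every mid-season canopy level Irrigation V has the lower rate, yet pooled Irrigation P does — Simpson's reversal.
Mid-season canopy is downstream of the irrigation. One should not condition on a consequence of treatment, so the overall rates are the right comparison.
Pooled: Irrigation V 49.4% vs Irrigation P 27.3%; Irrigation P is lower overall.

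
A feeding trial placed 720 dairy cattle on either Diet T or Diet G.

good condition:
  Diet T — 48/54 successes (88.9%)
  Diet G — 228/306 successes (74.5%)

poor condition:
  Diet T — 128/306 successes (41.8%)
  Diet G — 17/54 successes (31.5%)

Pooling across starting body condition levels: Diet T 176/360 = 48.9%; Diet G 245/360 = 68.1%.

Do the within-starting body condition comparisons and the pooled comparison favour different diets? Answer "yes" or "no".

Within each starting body condition level (good condition 88.9% vs 74.5%; poor condition 41.8% vs 31.5%), Diet T has the higher rate every time. Pooled: 48.9% vs 68.1% — Diet G has the higher rate overall. The two comparisons disagree.

yes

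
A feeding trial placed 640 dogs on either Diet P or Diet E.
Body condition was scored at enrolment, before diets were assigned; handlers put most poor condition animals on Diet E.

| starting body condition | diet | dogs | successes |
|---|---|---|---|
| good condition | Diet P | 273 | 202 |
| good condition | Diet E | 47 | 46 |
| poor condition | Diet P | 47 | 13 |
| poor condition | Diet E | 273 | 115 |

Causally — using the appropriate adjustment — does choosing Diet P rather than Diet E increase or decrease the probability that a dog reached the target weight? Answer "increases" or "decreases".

decreases

The imbalance in starting body condition arose from how dogs were allocated, not from anything the diet did; and starting body condition independently affects the outcome. The pooled gap is confounded — condition on starting body condition.
Within each level — good condition: 74.0% vs 97.9%; poor condition: 27.7% vs 42.1% — Diet E is higher every time.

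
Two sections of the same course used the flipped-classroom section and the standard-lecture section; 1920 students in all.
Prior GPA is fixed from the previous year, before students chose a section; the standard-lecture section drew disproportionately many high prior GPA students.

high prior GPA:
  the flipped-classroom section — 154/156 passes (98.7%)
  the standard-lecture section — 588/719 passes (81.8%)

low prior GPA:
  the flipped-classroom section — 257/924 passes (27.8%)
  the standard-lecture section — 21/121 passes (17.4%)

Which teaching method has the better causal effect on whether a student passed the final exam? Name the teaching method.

Prior GPA band satisfies the back-door criterion: it is not a descendant of the teaching method, and it blocks the spurious path from teaching method to outcome. Adjusting for it (i.e., using the within-prior GPA band rates) gives the causal effect.
Within each level — high prior GPA: 98.7% vs 81.8%; low prior GPA: 27.8% vs 17.4% — the flipped-classroom section is higher every time.

the flipped-classroom section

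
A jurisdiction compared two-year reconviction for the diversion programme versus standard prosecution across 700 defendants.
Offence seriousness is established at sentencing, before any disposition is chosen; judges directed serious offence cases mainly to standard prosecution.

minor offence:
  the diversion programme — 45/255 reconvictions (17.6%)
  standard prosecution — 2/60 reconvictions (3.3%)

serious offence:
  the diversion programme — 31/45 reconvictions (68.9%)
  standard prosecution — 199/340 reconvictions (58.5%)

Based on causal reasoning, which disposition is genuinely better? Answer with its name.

standard prosecution

Within every offence seriousness level standard prosecution has the lower rate, yet pooled the diversion programme does — Simpson's reversal.
Offence seriousness satisfies the back-door criterion: it is not a descendant of the disposition, and it blocks the spurious path from disposition to outcome. Adjusting for it (i.e., using the within-offence seriousness rates) gives the causal effect.
Within each level — minor offence: 17.6% vs 3.3%; serious offence: 68.9% vs 58.5% — standard prosecution is lower every time.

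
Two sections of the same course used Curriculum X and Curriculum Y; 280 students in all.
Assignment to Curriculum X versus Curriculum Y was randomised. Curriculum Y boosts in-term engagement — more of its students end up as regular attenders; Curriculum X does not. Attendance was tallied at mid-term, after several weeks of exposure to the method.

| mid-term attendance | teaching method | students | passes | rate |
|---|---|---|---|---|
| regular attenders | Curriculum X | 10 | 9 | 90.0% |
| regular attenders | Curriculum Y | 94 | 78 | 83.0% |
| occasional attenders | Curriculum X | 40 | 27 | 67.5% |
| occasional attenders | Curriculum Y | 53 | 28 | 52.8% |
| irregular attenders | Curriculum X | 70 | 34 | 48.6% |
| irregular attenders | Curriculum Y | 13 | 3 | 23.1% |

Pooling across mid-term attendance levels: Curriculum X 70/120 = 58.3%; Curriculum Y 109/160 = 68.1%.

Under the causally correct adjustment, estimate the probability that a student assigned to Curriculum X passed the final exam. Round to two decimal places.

Stratifying would compare teaching methods among students the teaching methods themselves sorted into mid-term attendance groups — a form of selection on an intermediate. The unconditioned pooled rates give the total causal effect.
So P(outcome | do(Curriculum X)) is just the pooled rate for Curriculum X: 70/120 = 0.583.

0.58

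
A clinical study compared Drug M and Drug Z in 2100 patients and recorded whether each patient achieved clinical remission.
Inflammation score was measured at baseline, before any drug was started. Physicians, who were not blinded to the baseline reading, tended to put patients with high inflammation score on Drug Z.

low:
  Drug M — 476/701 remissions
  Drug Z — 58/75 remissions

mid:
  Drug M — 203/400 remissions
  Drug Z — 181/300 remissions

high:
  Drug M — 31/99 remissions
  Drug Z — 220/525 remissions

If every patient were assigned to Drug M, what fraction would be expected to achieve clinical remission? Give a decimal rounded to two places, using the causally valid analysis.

The inflammation score-specific comparison favours Drug Z throughout, but the pooled figures favour Drug M. The question is whether to condition on inflammation score.
Inflammation score differs across drugs for reasons unrelated to any effect of the drug itself, and it separately predicts the outcome — a classic confounder. We must compare within inflammation score levels.
Standardising Drug M to the population inflammation score mix: 0.370·476/701 + 0.333·203/400 + 0.297·31/99 = 0.513.

0.51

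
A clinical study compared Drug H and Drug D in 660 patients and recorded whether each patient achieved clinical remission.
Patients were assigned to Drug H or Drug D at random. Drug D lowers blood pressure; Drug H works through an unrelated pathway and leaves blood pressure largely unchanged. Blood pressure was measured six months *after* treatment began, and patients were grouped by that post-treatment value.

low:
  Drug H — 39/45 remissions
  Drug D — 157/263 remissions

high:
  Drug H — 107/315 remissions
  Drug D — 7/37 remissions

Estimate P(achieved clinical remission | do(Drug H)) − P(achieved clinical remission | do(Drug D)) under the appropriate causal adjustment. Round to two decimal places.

Drug H is higher inside every blood pressure stratum but Drug D is higher in aggregate. Whether to stratify depends on how blood pressure relates to the drug.
Blood pressure here is a post-treatment variable shaped by the drug; conditioning on it would introduce bias rather than remove it. The overall comparison is the causal one.
The causal difference is the pooled difference: 0.406 − 0.547 = -0.141.

-0.14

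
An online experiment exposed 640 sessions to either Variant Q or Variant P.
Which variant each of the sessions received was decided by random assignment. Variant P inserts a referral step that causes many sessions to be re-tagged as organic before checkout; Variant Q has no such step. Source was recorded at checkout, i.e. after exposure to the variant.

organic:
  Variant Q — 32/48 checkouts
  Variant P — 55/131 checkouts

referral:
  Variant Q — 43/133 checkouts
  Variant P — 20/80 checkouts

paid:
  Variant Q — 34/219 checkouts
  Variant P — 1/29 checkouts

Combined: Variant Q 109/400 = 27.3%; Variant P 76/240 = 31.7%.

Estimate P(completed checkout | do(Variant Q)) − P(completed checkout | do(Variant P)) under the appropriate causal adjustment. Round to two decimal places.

-0.04

Within every traffic source level Variant Q has the higher rate, yet pooled Variant P does — Simpson's reversal.
Traffic source is recorded after the variant and is itself shifted by it — it sits on the causal path from variant to outcome. Conditioning on a mediator would strip out part of the effect we want; the pooled comparison gives the total causal effect.
The causal difference is the pooled difference: 0.273 − 0.317 = -0.044.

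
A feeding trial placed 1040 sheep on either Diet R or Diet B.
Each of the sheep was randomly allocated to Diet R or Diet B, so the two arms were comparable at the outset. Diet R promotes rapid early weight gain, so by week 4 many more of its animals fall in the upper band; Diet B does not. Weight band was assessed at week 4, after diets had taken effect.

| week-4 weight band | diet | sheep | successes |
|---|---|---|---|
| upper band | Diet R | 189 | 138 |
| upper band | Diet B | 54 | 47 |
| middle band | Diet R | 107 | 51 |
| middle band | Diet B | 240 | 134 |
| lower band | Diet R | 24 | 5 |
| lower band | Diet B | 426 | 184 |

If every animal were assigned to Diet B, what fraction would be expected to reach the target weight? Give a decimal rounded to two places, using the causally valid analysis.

0.51

Stratifying would compare diets among sheep the diets themselves sorted into week-4 weight band groups — a form of selection on an intermediate. The unconditioned pooled rates give the total causal effect.
So P(outcome | do(Diet B)) is just the pooled rate for Diet B: 365/720 = 0.507.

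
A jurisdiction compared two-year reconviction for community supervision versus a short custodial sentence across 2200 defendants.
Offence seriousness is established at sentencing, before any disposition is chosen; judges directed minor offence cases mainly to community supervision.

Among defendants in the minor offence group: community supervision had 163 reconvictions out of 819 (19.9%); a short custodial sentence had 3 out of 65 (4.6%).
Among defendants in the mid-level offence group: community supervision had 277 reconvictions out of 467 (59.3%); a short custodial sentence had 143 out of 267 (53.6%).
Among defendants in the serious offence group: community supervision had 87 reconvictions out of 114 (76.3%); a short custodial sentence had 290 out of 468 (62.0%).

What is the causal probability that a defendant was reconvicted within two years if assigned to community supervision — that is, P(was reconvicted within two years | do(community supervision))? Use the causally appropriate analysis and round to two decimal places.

Offence seriousness is set before the disposition has any effect — it is not caused by the disposition — and it independently drives the outcome. That makes it a confounder, so the causal comparison is within offence seriousness levels.
Standardising community supervision to the population offence seriousness mix: 0.402·163/819 + 0.334·277/467 + 0.265·87/114 = 0.480.

0.48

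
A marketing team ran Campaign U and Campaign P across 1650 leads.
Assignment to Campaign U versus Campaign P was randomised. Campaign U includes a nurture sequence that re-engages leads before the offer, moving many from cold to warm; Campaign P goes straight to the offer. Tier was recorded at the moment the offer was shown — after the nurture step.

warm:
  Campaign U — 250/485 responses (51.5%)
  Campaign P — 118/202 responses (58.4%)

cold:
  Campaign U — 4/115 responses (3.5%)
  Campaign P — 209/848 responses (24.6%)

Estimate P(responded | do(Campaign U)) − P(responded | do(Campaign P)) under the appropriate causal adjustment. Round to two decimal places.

+0.11

The engagement tier-specific comparison favours Campaign P throughout, but the pooled figures favour Campaign U. The question is whether to condition on engagement tier.
The distribution of engagement tier is itself part of what the campaign does — it is an intermediate outcome. Holding it fixed would remove that part of the effect; the total effect is the pooled difference.
The causal difference is the pooled difference: 0.423 − 0.311 = +0.112.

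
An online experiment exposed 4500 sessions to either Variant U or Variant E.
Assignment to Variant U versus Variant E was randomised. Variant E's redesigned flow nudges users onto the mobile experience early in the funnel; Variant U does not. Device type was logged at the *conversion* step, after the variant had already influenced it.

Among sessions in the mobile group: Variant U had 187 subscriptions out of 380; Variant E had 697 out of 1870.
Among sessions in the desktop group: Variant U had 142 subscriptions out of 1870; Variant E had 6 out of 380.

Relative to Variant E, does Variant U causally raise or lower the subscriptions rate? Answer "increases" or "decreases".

Within every device type level Variant U has the higher rate, yet pooled Variant E does — Simpson's reversal.
Because the variant influences device type, device type is a post-treatment mediator, not a confounder. Stratifying on it would bias the estimate; the causal effect is the crude pooled difference.
Pooled: Variant U 14.6% vs Variant E 31.2%; Variant E is higher overall.

decreases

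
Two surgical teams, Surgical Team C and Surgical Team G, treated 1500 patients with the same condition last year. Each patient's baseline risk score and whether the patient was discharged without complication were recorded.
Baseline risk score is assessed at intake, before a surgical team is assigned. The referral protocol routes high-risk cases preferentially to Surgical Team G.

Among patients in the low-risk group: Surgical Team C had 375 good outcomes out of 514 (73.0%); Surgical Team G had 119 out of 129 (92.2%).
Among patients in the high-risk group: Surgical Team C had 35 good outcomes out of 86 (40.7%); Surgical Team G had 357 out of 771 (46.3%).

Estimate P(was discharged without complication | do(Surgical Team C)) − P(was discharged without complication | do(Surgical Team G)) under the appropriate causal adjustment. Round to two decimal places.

-0.11

Baseline risk score differs across surgical teams for reasons unrelated to any effect of the surgical team itself, and it separately predicts the outcome — a classic confounder. We must compare within baseline risk score levels.
Adjusting over the population distribution of baseline risk score: 0.429·(0.730−0.922) + 0.571·(0.407−0.463) = -0.115.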